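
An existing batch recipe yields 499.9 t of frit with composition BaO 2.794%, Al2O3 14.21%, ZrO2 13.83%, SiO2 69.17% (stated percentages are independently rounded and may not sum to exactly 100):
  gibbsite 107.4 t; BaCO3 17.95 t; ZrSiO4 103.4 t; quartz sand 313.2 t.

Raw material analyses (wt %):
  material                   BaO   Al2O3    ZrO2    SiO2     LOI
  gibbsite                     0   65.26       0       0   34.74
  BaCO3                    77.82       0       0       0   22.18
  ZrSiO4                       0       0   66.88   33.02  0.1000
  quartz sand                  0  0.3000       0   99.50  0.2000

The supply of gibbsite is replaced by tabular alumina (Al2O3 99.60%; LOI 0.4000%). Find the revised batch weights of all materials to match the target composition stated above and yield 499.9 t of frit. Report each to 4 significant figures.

Every computation holds full precision at each step — intermediates are shown rounded to four significant figures across the worked steps. Each reported number takes just one rounding; the derived quantities, which include the four compositions, net glass mass, totals, ignition loss, yield, are rebuilt at exact precision, as set out in the question or the answer, starting from the weights for 499.9 t of glass.
Oxide-by-oxide targets in 499.9 t frit:
  BaO: 2.794% × 499.9 = 13.97 t
  Al2O3: 14.21% × 499.9 = 71.04 t
  ZrO2: 13.83% × 499.9 = 69.14 t
  SiO2: 69.17% × 499.9 = 345.8 t
Balance tally, oxide-wise, on the weights just shown, on the stated basis (every target is met by its sum inside rounding margins):
  BaO: 17.95·0.7782 = 13.97 t (target 13.97 t)
  Al2O3: 70.38·0.9960 + 313.2·0.003000 = 71.04 t (target 71.04 t)
  ZrO2: 103.4·0.6688 = 69.15 t (target 69.14 t)
  SiO2: 103.4·0.3302 + 313.2·0.9950 = 345.8 t (target 345.8 t)
Glass-mass sanity pass: batch Σ − ignition loss = 499.9 t (summing oxide targets gives 499.9 t; versus the stated basis of 499.9 t — rounding explains the deltas).
Adding the batch up: Σ batch = 504.9 t; the LOI term Σ batch·LOI equals 4.993 t; yield: glass divided by total = 99.01%.

Revised batch per 499.9 t frit:
  tabular alumina: 70.38 t
  BaCO3: 17.95 t
  ZrSiO4: 103.4 t
  quartz sand: 313.2 t
Total batch = 504.9 t; LOI loss = 4.993 t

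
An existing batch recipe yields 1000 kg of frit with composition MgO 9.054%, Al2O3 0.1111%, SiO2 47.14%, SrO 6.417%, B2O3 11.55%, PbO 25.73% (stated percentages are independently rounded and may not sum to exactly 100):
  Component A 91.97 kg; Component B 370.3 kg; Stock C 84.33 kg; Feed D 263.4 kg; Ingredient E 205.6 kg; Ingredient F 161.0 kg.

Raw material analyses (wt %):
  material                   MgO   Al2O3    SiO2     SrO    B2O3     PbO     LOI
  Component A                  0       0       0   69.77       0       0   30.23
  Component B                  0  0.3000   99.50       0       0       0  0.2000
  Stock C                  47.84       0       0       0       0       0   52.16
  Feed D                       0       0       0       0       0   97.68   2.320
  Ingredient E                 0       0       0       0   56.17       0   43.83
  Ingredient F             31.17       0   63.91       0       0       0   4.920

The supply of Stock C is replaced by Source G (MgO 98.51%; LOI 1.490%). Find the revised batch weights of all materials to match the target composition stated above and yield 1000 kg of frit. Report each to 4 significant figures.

In-progress results appear, with 4-significant-figure rounding, in the printout — exact precision is held in all steps — every reported value is rounded a single time. The derived quantities are recomputed in full precision (the totals, yield, glass mass, six oxide percentages, LOI) using the weight values at 1000 kg of glass as written in the problem or the answer.
Target oxide masses per 1000 kg frit:
  MgO: 9.054% × 1000 = 90.54 kg
  Al2O3: 0.1111% × 1000 = 1.111 kg
  SiO2: 47.14% × 1000 = 471.4 kg
  SrO: 6.417% × 1000 = 64.17 kg
  B2O3: 11.55% × 1000 = 115.5 kg
  PbO: 25.73% × 1000 = 257.3 kg
Balance tally, oxide-wise, from the weights as reported, versus the basis set out (each sum matches its target mass modulo rounding of the values):
  MgO: 40.96·0.9851 + 161.0·0.3117 = 90.53 kg (target 90.54 kg)
  Al2O3: 370.3·0.003000 = 1.111 kg (target 1.111 kg)
  SiO2: 370.3·0.9950 + 161.0·0.6391 = 471.3 kg (target 471.4 kg)
  SrO: 91.97·0.6977 = 64.17 kg (target 64.17 kg)
  B2O3: 205.6·0.5617 = 115.5 kg (target 115.5 kg)
  PbO: 263.4·0.9768 = 257.3 kg (target 257.3 kg)
Glass-mass closure: batch total minus LOI = 999.9 kg (the targets, summed, come to 1000 kg; stated basis 1000 kg — rounding explains the deltas).
Adding the batch up: Σ batch = 1133 kg; Σ batch·LOI gives LOI loss = 133.3 kg; glass ÷ batch gives a yield of 88.24%.

Revised batch per 1000 kg frit:
  Component A: 91.97 kg
  Component B: 370.3 kg
  Source G: 40.96 kg
  Feed D: 263.4 kg
  Ingredient E: 205.6 kg
  Ingredient F: 161.0 kg
Total batch = 1133 kg; LOI loss = 133.3 kg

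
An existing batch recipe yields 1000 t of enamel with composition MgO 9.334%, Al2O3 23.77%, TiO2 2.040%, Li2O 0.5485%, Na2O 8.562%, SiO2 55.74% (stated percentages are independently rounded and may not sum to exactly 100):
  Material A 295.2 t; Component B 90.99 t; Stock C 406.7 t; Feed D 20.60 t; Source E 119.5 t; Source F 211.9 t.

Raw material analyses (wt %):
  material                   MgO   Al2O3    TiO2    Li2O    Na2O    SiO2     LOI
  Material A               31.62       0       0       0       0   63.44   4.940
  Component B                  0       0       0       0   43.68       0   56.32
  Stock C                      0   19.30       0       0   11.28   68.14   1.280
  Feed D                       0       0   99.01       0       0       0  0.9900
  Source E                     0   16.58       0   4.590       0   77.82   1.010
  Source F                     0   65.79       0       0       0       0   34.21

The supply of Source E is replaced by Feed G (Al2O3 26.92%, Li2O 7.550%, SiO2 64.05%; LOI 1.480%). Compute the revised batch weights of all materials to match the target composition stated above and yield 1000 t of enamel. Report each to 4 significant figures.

Every computation holds exact precision in all steps. Mid-chain values are printed rounded off to 4 significant digits within the worked lines; a single rounding yields each reported number — all derived quantities, which include six oxide percentages, LOI, the yield, net glass mass, totals, are rebuilt at full float precision, as given in the problem or the answer, starting from the weights for 1000 t of glass.
Oxide mass targets, per 1000 t enamel:
  MgO: 9.334% × 1000 = 93.34 t
  Al2O3: 23.77% × 1000 = 237.7 t
  TiO2: 2.040% × 1000 = 20.40 t
  Li2O: 0.5485% × 1000 = 5.485 t
  Na2O: 8.562% × 1000 = 85.62 t
  SiO2: 55.74% × 1000 = 557.4 t
Verifying the oxide balance applying the batch weights above, versus the basis set out (sum by sum, the targets are met modulo rounding of the values):
  MgO: 295.2·0.3162 = 93.34 t (target 93.34 t)
  Al2O3: 474.9·0.1930 + 72.65·0.2692 + 192.3·0.6579 = 237.7 t (target 237.7 t)
  TiO2: 20.60·0.9901 = 20.40 t (target 20.40 t)
  Li2O: 72.65·0.07550 = 5.485 t (target 5.485 t)
  Na2O: 73.38·0.4368 + 474.9·0.1128 = 85.62 t (target 85.62 t)
  SiO2: 295.2·0.6344 + 474.9·0.6814 + 72.65·0.6405 = 557.4 t (target 557.4 t)
Glass mass check: the batch minus its LOI: 1000 t (oxide target masses add up to 999.9 t; versus the stated basis of 1000 t — differing by rounding only).
Total batch = Σ batch = 1129 t; LOI removed, Σ of batch·LOI: 129.1 t; yield = glass ÷ total batch = 88.57%.

Revised batch per 1000 t enamel:
  Material A: 295.2 t
  Component B: 73.38 t
  Stock C: 474.9 t
  Feed D: 20.60 t
  Feed G: 72.65 t
  Source F: 192.3 t
Total batch = 1129 t; LOI loss = 129.1 t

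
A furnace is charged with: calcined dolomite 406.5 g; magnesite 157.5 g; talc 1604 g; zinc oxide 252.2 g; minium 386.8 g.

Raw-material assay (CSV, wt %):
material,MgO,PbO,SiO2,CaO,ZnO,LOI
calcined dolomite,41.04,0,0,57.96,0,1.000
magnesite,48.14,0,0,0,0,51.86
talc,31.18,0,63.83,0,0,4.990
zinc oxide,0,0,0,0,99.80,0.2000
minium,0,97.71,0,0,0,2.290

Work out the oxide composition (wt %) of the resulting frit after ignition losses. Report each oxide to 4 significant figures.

The whole derivation maintains full float precision throughout; in-progress results are shown (rounded to four significant digits) across the worked steps; a single rounding finalizes every reported figure; derived quantities (the totals, five oxide percentages, net glass mass, yield, LOI) are carried in full float precision from the weighed amounts on 2632 g of glass, as given in question or answer.
Per-oxide mass from batch:
  MgO: 406.5·0.4104 + 157.5·0.4814 + 1604·0.3118 = 742.8 g
  PbO: 386.8·0.9771 = 377.9 g
  SiO2: 1604·0.6383 = 1024 g
  CaO: 406.5·0.5796 = 235.6 g
  ZnO: 252.2·0.9980 = 251.7 g
LOI: 406.5·0.01000 + 157.5·0.5186 + 1604·0.04990 + 252.2·0.002000 + 386.8·0.02290 = 175.1 g
Net of LOI, the glass mass = 2807 − 175.1 = 2632 g (matching Σ of the oxides)
percent share: oxide ÷ glass, ×100

Glass mass = 2632 g (batch 2807 − LOI 175.1).
Composition: MgO 28.22%, PbO 14.36%, SiO2 38.90%, CaO 8.952%, ZnO 9.563%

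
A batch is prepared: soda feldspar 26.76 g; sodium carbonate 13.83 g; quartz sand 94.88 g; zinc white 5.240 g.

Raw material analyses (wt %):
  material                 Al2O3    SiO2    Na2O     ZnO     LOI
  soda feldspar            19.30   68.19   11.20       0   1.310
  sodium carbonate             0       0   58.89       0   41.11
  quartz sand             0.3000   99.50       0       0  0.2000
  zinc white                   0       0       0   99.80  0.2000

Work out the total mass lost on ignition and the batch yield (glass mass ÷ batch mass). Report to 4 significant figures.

Mid-chain values are printed rounded to 4 significant digits in the printout; the whole derivation runs at exact precision at every stage — every reported value includes exactly one rounding — derived quantities are carried from the weighed amounts for 134.5 g of glass at full precision (net glass mass, ignition loss, the yield, the totals, the four compositions), exactly as printed in the problem or the answer.
Each material's LOI contribution:
  soda feldspar: 26.76 × 0.01310 = 0.3506 g
  sodium carbonate: 13.83 × 0.4111 = 5.686 g
  quartz sand: 94.88 × 0.002000 = 0.1898 g
  zinc white: 5.240 × 0.002000 = 0.01048 g
Total LOI = 6.236 g
Glass = batch − LOI = 140.7 − 6.236 = 134.5 g

LOI loss = 6.236 g; glass = 134.5 g; yield = 95.57%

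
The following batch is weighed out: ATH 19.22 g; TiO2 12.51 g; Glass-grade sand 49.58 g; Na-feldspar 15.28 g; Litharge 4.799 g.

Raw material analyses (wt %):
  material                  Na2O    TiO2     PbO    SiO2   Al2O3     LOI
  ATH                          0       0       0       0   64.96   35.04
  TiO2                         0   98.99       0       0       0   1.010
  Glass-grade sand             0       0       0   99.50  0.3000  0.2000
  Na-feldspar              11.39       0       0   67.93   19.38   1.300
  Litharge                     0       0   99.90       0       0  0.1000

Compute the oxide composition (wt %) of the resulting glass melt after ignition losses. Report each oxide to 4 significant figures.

Glass mass = 94.23 g (batch 101.4 − LOI 7.164).
Composition: Na2O 1.847%, TiO2 13.14%, PbO 5.088%, SiO2 63.37%, Al2O3 16.55%

The intermediate values are shown (rounded to 4 significant digits) as written — every computation carries full float precision through the solve — every reported figure is rounded only once. Derived quantities, including the totals, LOI, glass mass, the five compositions, the yield, are carried from the weighed amounts per 94.23 g of glass at exact precision, as set out in the question or the answer.
Per-oxide mass from batch:
  Na2O: 15.28·0.1139 = 1.740 g
  TiO2: 12.51·0.9899 = 12.38 g
  PbO: 4.799·0.9990 = 4.794 g
  SiO2: 49.58·0.9950 + 15.28·0.6793 = 59.71 g
  Al2O3: 19.22·0.6496 + 49.58·0.003000 + 15.28·0.1938 = 15.60 g
LOI: 19.22·0.3504 + 12.51·0.01010 + 49.58·0.002000 + 15.28·0.01300 + 4.799·0.001000 = 7.164 g
Glass = total batch minus LOI = 101.4 − 7.164 = 94.23 g (matching Σ of the oxides)
oxide / glass × 100 gives the wt %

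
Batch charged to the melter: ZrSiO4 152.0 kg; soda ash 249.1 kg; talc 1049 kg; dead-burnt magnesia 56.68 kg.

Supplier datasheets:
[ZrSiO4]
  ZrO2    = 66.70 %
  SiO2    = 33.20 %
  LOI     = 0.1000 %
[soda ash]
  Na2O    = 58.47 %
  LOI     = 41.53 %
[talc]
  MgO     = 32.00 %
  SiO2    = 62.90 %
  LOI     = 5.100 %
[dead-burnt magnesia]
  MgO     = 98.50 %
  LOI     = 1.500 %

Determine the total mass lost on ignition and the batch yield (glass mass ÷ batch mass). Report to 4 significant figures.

LOI loss = 158.0 kg; glass = 1349 kg; yield = 89.52%

Values along the way are printed with 4-significant-digit rounding within the worked lines; the whole derivation holds exact precision through every step — exactly one rounding is applied to each reported result. Derived quantities, including LOI, the yield, totals, the four compositions, net glass mass, are re-derived starting from the weights for 1349 kg of glass in full precision exactly as shown in either problem or answer.
LOI of each material in turn:
  ZrSiO4: 152.0 × 0.001000 = 0.1520 kg
  soda ash: 249.1 × 0.4153 = 103.5 kg
  talc: 1049 × 0.05100 = 53.50 kg
  dead-burnt magnesia: 56.68 × 0.01500 = 0.8502 kg
Total LOI = 158.0 kg
Glass = batch − LOI = 1507 − 158.0 = 1349 kg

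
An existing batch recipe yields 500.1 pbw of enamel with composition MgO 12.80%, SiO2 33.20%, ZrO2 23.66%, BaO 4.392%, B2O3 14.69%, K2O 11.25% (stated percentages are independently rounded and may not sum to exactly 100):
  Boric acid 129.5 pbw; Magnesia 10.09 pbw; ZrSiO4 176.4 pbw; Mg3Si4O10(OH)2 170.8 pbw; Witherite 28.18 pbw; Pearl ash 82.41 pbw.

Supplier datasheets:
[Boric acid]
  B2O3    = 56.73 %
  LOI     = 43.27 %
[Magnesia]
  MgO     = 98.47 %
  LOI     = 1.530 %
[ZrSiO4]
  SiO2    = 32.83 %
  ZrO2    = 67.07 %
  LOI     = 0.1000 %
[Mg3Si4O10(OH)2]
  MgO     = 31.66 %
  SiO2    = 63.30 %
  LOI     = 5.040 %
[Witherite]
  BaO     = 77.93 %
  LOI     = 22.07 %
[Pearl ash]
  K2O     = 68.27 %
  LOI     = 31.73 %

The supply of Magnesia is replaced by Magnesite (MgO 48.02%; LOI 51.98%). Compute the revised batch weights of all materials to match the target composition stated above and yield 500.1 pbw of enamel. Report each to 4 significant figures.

Values along the way are displayed rounded off to 4 significant figures in the working. Every computation carries full precision at each step; every reported figure takes just one rounding — derived quantities, which include yield, net glass mass, ignition loss, six oxide percentages, totals, are rebuilt at exact precision, as set out in the problem or the answer, using the weight values for 500.1 pbw of glass.
Oxide-by-oxide targets in 500.1 pbw enamel:
  MgO: 12.80% × 500.1 = 64.01 pbw
  SiO2: 33.20% × 500.1 = 166.0 pbw
  ZrO2: 23.66% × 500.1 = 118.3 pbw
  BaO: 4.392% × 500.1 = 21.96 pbw
  B2O3: 14.69% × 500.1 = 73.46 pbw
  K2O: 11.25% × 500.1 = 56.26 pbw
Verifying the oxide balance from the weights as reported, versus the basis set out (summed amounts equal target values up to rounding of the answer):
  MgO: 20.70·0.4802 + 170.8·0.3166 = 64.02 pbw (target 64.01 pbw)
  SiO2: 176.4·0.3283 + 170.8·0.6330 = 166.0 pbw (target 166.0 pbw)
  ZrO2: 176.4·0.6707 = 118.3 pbw (target 118.3 pbw)
  BaO: 28.18·0.7793 = 21.96 pbw (target 21.96 pbw)
  B2O3: 129.5·0.5673 = 73.47 pbw (target 73.46 pbw)
  K2O: 82.41·0.6827 = 56.26 pbw (target 56.26 pbw)
Glass-mass sanity pass: net batch after ignition = 500.0 pbw (per-oxide target masses sum to 500.1 pbw; the stated basis being 500.1 pbw — rounding explains the deltas).
Total batch = Σ batch = 608.0 pbw; Σ batch·LOI gives LOI loss = 107.9 pbw; yield: glass divided by total = 82.25%.

Revised batch per 500.1 pbw enamel:
  Boric acid: 129.5 pbw
  Magnesite: 20.70 pbw
  ZrSiO4: 176.4 pbw
  Mg3Si4O10(OH)2: 170.8 pbw
  Witherite: 28.18 pbw
  Pearl ash: 82.41 pbw
Total batch = 608.0 pbw; LOI loss = 107.9 pbw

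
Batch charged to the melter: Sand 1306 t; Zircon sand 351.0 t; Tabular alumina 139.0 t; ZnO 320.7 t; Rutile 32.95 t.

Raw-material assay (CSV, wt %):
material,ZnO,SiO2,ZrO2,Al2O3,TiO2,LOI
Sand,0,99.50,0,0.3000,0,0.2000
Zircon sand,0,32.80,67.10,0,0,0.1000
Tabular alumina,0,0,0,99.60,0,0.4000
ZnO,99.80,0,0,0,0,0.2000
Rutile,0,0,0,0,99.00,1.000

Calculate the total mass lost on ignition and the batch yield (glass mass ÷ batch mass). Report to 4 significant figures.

Working values appear, with 4-significant-figure rounding, at each printed step — the working math keeps full precision throughout. Every reported figure includes exactly one rounding — derived quantities (the five compositions, glass mass, the yield, LOI, totals) are carried in full float precision using the weight values at 2145 t of glass as quoted within the problem or the answer.
Material-by-material LOI:
  Sand: 1306 × 0.002000 = 2.612 t
  Zircon sand: 351.0 × 0.001000 = 0.3510 t
  Tabular alumina: 139.0 × 0.004000 = 0.5560 t
  ZnO: 320.7 × 0.002000 = 0.6414 t
  Rutile: 32.95 × 0.01000 = 0.3295 t
Total LOI = 4.490 t
Glass = batch − LOI = 2150 − 4.490 = 2145 t

LOI loss = 4.490 t; glass = 2145 t; yield = 99.79%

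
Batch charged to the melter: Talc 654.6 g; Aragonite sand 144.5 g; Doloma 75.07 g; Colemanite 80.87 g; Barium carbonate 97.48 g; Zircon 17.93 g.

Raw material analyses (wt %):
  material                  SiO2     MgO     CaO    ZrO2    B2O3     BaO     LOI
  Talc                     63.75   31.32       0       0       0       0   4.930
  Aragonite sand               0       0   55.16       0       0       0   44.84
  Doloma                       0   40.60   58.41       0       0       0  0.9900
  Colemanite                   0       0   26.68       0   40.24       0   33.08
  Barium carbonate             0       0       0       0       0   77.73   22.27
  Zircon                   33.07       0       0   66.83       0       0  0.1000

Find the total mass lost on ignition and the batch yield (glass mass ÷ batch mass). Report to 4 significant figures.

Values along the way are shown rounded to 4 significant figures at each printed step. The whole derivation keeps exact precision from start to finish — every reported figure includes exactly one rounding; all derived quantities (net glass mass, the yield, totals, six oxide percentages, LOI) are recomputed in full float precision starting from the weights for 924.2 g of glass as written in the question or the answer.
Each material's LOI contribution:
  Talc: 654.6 × 0.04930 = 32.27 g
  Aragonite sand: 144.5 × 0.4484 = 64.79 g
  Doloma: 75.07 × 0.009900 = 0.7432 g
  Colemanite: 80.87 × 0.3308 = 26.75 g
  Barium carbonate: 97.48 × 0.2227 = 21.71 g
  Zircon: 17.93 × 0.001000 = 0.01793 g
Total LOI = 146.3 g
Glass = batch − LOI = 1070 − 146.3 = 924.2 g

LOI loss = 146.3 g; glass = 924.2 g; yield = 86.33%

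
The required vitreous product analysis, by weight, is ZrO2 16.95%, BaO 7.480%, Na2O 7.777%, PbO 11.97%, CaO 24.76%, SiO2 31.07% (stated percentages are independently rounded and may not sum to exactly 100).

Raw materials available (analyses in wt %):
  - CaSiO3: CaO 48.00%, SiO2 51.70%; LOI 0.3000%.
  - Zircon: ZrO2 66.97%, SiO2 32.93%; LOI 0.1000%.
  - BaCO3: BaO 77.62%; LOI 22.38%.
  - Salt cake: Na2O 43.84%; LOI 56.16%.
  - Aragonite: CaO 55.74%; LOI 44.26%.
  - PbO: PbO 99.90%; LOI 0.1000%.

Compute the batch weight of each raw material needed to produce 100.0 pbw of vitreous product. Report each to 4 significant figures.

Each numeric step holds full precision in every operation — in-progress results appear, with 4-significant-digit rounding, as written. Each reported value carries a single rounding — all derived quantities (six oxide percentages, yield, the totals, net glass mass, ignition loss) are computed from the batch weights at 100.0 pbw of glass at full float precision, as they appear in the question or the answer.
Target oxide masses per 100.0 pbw vitreous product:
  ZrO2: 16.95% × 100.0 = 16.95 pbw
  BaO: 7.480% × 100.0 = 7.480 pbw
  Na2O: 7.777% × 100.0 = 7.777 pbw
  PbO: 11.97% × 100.0 = 11.97 pbw
  CaO: 24.76% × 100.0 = 24.76 pbw
  SiO2: 31.07% × 100.0 = 31.07 pbw
Sums-versus-targets review from the weights as reported, per the basis as stated (target by target, the sums agree inside rounding margins):
  ZrO2: 25.31·0.6697 = 16.95 pbw (target 16.95 pbw)
  BaO: 9.637·0.7762 = 7.480 pbw (target 7.480 pbw)
  Na2O: 17.74·0.4384 = 7.777 pbw (target 7.777 pbw)
  PbO: 11.98·0.9990 = 11.97 pbw (target 11.97 pbw)
  CaO: 43.98·0.4800 + 6.551·0.5574 = 24.76 pbw (target 24.76 pbw)
  SiO2: 43.98·0.5170 + 25.31·0.3293 = 31.07 pbw (target 31.07 pbw)
Glass-mass closure: net batch after ignition = 100.0 pbw (per-oxide target masses sum to 100.0 pbw; stated basis 100.0 pbw — rounding explains the deltas).
Batch grand total — Σ batch = 115.2 pbw; Σ batch·LOI gives LOI loss = 15.19 pbw; the yield ratio, glass ÷ batch: 86.82%.

Batch per 100.0 pbw vitreous product:
  CaSiO3: 43.98 pbw
  Zircon: 25.31 pbw
  BaCO3: 9.637 pbw
  Salt cake: 17.74 pbw
  Aragonite: 6.551 pbw
  PbO: 11.98 pbw
Total batch = 115.2 pbw; LOI loss = 15.19 pbw; yield = 86.82%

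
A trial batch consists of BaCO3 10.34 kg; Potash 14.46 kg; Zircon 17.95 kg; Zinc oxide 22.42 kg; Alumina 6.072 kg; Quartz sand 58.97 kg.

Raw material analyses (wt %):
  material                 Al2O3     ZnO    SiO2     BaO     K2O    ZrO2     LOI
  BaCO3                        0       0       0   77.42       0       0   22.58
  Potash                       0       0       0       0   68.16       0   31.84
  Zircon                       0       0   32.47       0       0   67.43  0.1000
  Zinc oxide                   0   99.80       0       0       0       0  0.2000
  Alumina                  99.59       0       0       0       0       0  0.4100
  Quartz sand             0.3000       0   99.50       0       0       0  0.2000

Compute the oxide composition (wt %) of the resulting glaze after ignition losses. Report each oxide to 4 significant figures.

Glass mass = 123.1 kg (batch 130.2 − LOI 7.144).
Composition: Al2O3 5.057%, ZnO 18.18%, SiO2 52.41%, BaO 6.505%, K2O 8.009%, ZrO2 9.835%

Every computation keeps full float precision through the solve. The intermediate values are shown, rounded to 4 significant digits, alongside each step. Each reported number takes exactly one rounding — the derived quantities, including six oxide percentages, net glass mass, the yield, totals, ignition loss, are re-derived using the weight values per 123.1 kg of glass at full precision exactly as printed in the problem or answer text.
Delivered oxide masses:
  Al2O3: 6.072·0.9959 + 58.97·0.003000 = 6.224 kg
  ZnO: 22.42·0.9980 = 22.38 kg
  SiO2: 17.95·0.3247 + 58.97·0.9950 = 64.50 kg
  BaO: 10.34·0.7742 = 8.005 kg
  K2O: 14.46·0.6816 = 9.856 kg
  ZrO2: 17.95·0.6743 = 12.10 kg
LOI: 10.34·0.2258 + 14.46·0.3184 + 17.95·0.001000 + 22.42·0.002000 + 6.072·0.004100 + 58.97·0.002000 = 7.144 kg
Glass = total batch minus LOI = 130.2 − 7.144 = 123.1 kg (= Σ oxide masses)
wt % = oxide mass / glass mass × 100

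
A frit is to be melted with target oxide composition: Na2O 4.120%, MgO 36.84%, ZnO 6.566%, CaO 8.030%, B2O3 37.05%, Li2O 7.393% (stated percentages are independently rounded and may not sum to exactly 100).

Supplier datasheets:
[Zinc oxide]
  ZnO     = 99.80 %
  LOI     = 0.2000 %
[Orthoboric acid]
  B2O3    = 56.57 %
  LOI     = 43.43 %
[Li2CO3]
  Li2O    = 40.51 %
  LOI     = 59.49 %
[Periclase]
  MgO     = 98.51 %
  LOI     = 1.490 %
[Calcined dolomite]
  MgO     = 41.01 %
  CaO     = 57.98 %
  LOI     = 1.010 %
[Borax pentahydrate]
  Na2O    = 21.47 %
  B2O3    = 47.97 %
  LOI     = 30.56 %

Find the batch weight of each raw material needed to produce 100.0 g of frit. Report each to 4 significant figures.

Batch per 100.0 g frit:
  Zinc oxide: 6.579 g
  Orthoboric acid: 49.22 g
  Li2CO3: 18.25 g
  Periclase: 31.63 g
  Calcined dolomite: 13.85 g
  Borax pentahydrate: 19.19 g
Total batch = 138.7 g; LOI loss = 38.72 g; yield = 72.09%

The whole derivation holds full float precision at all times. Mid-chain values are printed rounded to four significant digits on the page; a single rounding completes every reported result; derived quantities are computed from the weighed amounts for 100.0 g of glass at exact precision (totals, glass mass, the six compositions, ignition loss, yield) exactly as printed in the problem or the answer.
Target oxide masses per 100.0 g frit:
  Na2O: 4.120% × 100.0 = 4.120 g
  MgO: 36.84% × 100.0 = 36.84 g
  ZnO: 6.566% × 100.0 = 6.566 g
  CaO: 8.030% × 100.0 = 8.030 g
  B2O3: 37.05% × 100.0 = 37.05 g
  Li2O: 7.393% × 100.0 = 7.393 g
Per-oxide balance check working from each reported weight, on the stated basis (every target is met by its sum net of answer rounding effects):
  Na2O: 19.19·0.2147 = 4.120 g (target 4.120 g)
  MgO: 31.63·0.9851 + 13.85·0.4101 = 36.84 g (target 36.84 g)
  ZnO: 6.579·0.9980 = 6.566 g (target 6.566 g)
  CaO: 13.85·0.5798 = 8.030 g (target 8.030 g)
  B2O3: 49.22·0.5657 + 19.19·0.4797 = 37.05 g (target 37.05 g)
  Li2O: 18.25·0.4051 = 7.393 g (target 7.393 g)
Glass-mass sanity pass: net batch after ignition = 100.0 g (the Σ of target masses is 100.0 g; against the stated basis, 100.0 g — any gap is answer rounding).
Summing the batch: Σ batch = 138.7 g; loss to ignition Σ batch·LOI = 38.72 g; yield = glass ÷ total batch = 72.09%.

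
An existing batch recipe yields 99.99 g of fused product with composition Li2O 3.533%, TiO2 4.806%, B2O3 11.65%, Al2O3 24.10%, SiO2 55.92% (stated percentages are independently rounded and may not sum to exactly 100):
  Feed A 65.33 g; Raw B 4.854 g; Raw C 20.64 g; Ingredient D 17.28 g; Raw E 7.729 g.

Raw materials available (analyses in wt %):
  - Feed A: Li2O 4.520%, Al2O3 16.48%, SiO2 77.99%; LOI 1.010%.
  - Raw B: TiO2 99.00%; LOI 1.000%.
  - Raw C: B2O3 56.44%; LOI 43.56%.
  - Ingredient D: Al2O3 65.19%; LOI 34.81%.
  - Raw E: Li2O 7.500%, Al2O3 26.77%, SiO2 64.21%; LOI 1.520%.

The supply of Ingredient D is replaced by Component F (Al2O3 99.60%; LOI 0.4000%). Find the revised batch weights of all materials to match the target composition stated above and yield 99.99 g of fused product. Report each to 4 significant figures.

Mid-chain values are printed, rounded to 4 significant figures, in the working. Each numeric step runs at exact precision at each step — each reported figure carries a single rounding; the derived quantities (LOI, the five compositions, totals, yield, net glass mass) are re-derived from the batch weights at 99.99 g of glass in full precision, as written in the question or the answer.
Target oxide masses per 99.99 g fused product:
  Li2O: 3.533% × 99.99 = 3.533 g
  TiO2: 4.806% × 99.99 = 4.806 g
  B2O3: 11.65% × 99.99 = 11.65 g
  Al2O3: 24.10% × 99.99 = 24.10 g
  SiO2: 55.92% × 99.99 = 55.91 g
A balance pass over the oxides, working from each reported weight, against the basis in use (sums match the target masses modulo rounding of the values):
  Li2O: 65.33·0.04520 + 7.729·0.07500 = 3.533 g (target 3.533 g)
  TiO2: 4.854·0.9900 = 4.805 g (target 4.806 g)
  B2O3: 20.64·0.5644 = 11.65 g (target 11.65 g)
  Al2O3: 65.33·0.1648 + 11.31·0.9960 + 7.729·0.2677 = 24.10 g (target 24.10 g)
  SiO2: 65.33·0.7799 + 7.729·0.6421 = 55.91 g (target 55.91 g)
Glass mass check: total batch − LOI = 100.0 g (oxide target masses add up to 100.0 g; with the basis standing at 99.99 g — differing by rounding only).
Whole-batch sum: Σ batch = 109.9 g; loss to ignition Σ batch·LOI = 9.862 g; glass ÷ batch gives a yield of 91.02%.

Revised batch per 99.99 g fused product:
  Feed A: 65.33 g
  Raw B: 4.854 g
  Raw C: 20.64 g
  Component F: 11.31 g
  Raw E: 7.729 g
Total batch = 109.9 g; LOI loss = 9.862 g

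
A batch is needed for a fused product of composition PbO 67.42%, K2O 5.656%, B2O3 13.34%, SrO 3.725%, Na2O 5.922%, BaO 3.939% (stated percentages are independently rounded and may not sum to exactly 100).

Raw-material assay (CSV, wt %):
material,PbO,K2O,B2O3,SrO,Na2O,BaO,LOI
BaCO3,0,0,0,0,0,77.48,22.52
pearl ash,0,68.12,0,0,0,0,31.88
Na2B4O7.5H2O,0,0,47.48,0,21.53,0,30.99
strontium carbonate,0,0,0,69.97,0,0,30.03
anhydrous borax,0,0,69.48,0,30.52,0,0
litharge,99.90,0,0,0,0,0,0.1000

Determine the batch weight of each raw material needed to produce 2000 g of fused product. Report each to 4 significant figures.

Mid-chain values appear rounded to four significant figures across the worked steps; all internal work keeps exact precision in all steps; every reported result is rounded just once — the derived quantities (the yield, six oxide percentages, the totals, net glass mass, LOI) are carried in full float precision from the batch weights at 2000 g of glass as given in question or answer.
Target masses of each oxide per 2000 g fused product:
  PbO: 67.42% × 2000 = 1348 g
  K2O: 5.656% × 2000 = 113.1 g
  B2O3: 13.34% × 2000 = 266.8 g
  SrO: 3.725% × 2000 = 74.50 g
  Na2O: 5.922% × 2000 = 118.4 g
  BaO: 3.939% × 2000 = 78.78 g
Balance tally, oxide-wise, working from each reported weight, at the basis given (sums match the target masses net of answer rounding effects):
  PbO: 1350·0.9990 = 1349 g (target 1348 g)
  K2O: 166.1·0.6812 = 113.1 g (target 113.1 g)
  B2O3: 184.7·0.4748 + 257.8·0.6948 = 266.8 g (target 266.8 g)
  SrO: 106.5·0.6997 = 74.52 g (target 74.50 g)
  Na2O: 184.7·0.2153 + 257.8·0.3052 = 118.4 g (target 118.4 g)
  BaO: 101.7·0.7748 = 78.80 g (target 78.78 g)
Auditing the glass mass value: batch total minus LOI = 2000 g (summing oxide targets gives 2000 g; versus the stated basis of 2000 g — differing by rounding only).
Adding the batch up: Σ batch = 2167 g; Σ batch·LOI gives LOI loss = 166.4 g; as yield: glass ÷ batch → 92.32%.

Batch per 2000 g fused product:
  BaCO3: 101.7 g
  pearl ash: 166.1 g
  Na2B4O7.5H2O: 184.7 g
  strontium carbonate: 106.5 g
  anhydrous borax: 257.8 g
  litharge: 1350 g
Total batch = 2167 g; LOI loss = 166.4 g; yield = 92.32%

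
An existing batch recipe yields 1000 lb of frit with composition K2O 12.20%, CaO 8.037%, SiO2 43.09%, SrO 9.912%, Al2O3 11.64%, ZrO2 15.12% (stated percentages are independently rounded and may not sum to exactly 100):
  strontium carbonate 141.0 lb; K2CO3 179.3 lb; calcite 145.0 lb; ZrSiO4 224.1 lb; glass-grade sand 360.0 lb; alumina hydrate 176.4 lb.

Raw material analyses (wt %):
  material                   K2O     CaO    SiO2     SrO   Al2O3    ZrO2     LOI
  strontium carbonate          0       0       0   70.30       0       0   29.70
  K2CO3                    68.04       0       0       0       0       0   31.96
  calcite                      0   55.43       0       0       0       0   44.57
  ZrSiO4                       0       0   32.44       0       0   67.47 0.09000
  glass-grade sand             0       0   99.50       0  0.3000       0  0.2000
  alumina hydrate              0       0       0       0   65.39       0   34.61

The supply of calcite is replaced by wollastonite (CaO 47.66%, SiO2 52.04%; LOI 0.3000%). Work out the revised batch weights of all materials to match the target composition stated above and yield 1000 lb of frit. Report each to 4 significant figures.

Revised batch per 1000 lb frit:
  strontium carbonate: 141.0 lb
  K2CO3: 179.3 lb
  wollastonite: 168.6 lb
  ZrSiO4: 224.1 lb
  glass-grade sand: 271.8 lb
  alumina hydrate: 176.8 lb
Total batch = 1162 lb; LOI loss = 161.6 lb

Each numeric step keeps full precision from first step to last. Working values are displayed rounded off to 4 significant digits on the page; a single rounding completes every reported result. All derived quantities are computed at full float precision (the yield, six oxide percentages, net glass mass, totals, ignition loss) from the weighed amounts for 1000 lb of glass exactly as printed in question or answer.
Per-oxide target masses for 1000 lb frit:
  K2O: 12.20% × 1000 = 122.0 lb
  CaO: 8.037% × 1000 = 80.37 lb
  SiO2: 43.09% × 1000 = 430.9 lb
  SrO: 9.912% × 1000 = 99.12 lb
  Al2O3: 11.64% × 1000 = 116.4 lb
  ZrO2: 15.12% × 1000 = 151.2 lb
Oxide-by-oxide audit applying the batch weights above, on the stated basis (sum by sum, the targets are met inside rounding margins):
  K2O: 179.3·0.6804 = 122.0 lb (target 122.0 lb)
  CaO: 168.6·0.4766 = 80.35 lb (target 80.37 lb)
  SiO2: 168.6·0.5204 + 224.1·0.3244 + 271.8·0.9950 = 430.9 lb (target 430.9 lb)
  SrO: 141.0·0.7030 = 99.12 lb (target 99.12 lb)
  Al2O3: 271.8·0.003000 + 176.8·0.6539 = 116.4 lb (target 116.4 lb)
  ZrO2: 224.1·0.6747 = 151.2 lb (target 151.2 lb)
Consistency of the glass mass: Σ batch − LOI loss = 1000 lb (per-oxide target masses sum to 1000 lb; with the basis standing at 1000 lb — a pure rounding effect).
Whole-batch sum: Σ batch = 1162 lb; LOI loss = Σ batch·LOI = 161.6 lb; yield: glass divided by total = 86.09%.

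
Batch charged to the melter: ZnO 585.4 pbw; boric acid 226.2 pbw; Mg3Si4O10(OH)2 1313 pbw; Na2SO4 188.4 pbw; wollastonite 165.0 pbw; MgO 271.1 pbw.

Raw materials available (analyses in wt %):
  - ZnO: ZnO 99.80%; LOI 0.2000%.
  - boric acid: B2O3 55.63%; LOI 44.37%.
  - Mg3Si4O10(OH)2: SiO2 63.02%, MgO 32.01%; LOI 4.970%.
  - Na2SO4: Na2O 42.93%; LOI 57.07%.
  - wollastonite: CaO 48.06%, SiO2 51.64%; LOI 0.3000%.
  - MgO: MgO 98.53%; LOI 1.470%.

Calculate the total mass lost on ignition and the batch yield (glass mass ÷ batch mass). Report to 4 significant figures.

LOI loss = 278.8 pbw; glass = 2470 pbw; yield = 89.86%

Exact precision is kept from first step to last; values along the way are displayed (rounded to four significant figures) alongside each step — a single rounding yields each reported number — derived quantities are rebuilt at exact precision (the six compositions, glass mass, the totals, the yield, LOI) from the batch weights for 2470 pbw of glass, as they appear in question or answer.
Each material's LOI contribution:
  ZnO: 585.4 × 0.002000 = 1.171 pbw
  boric acid: 226.2 × 0.4437 = 100.4 pbw
  Mg3Si4O10(OH)2: 1313 × 0.04970 = 65.26 pbw
  Na2SO4: 188.4 × 0.5707 = 107.5 pbw
  wollastonite: 165.0 × 0.003000 = 0.4950 pbw
  MgO: 271.1 × 0.01470 = 3.985 pbw
Total LOI = 278.8 pbw
Glass = batch − LOI = 2749 − 278.8 = 2470 pbw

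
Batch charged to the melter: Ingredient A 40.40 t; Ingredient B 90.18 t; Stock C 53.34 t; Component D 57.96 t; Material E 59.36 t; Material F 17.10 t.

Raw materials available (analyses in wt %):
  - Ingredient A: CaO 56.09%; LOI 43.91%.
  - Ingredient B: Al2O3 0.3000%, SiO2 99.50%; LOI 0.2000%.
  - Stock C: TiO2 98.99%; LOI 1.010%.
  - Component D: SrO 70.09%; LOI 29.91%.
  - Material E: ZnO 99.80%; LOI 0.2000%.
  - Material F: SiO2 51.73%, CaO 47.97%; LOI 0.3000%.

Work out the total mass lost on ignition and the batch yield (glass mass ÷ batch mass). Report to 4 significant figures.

In-progress results are shown rounded off to 4 significant figures as written; all arithmetic carries full precision through the solve; every reported result is rounded only once; all derived quantities are carried in full float precision (the totals, yield, LOI, net glass mass, six oxide percentages) using the weight values at 282.4 t of glass as they appear in the problem or answer text.
Each material's LOI contribution:
  Ingredient A: 40.40 × 0.4391 = 17.74 t
  Ingredient B: 90.18 × 0.002000 = 0.1804 t
  Stock C: 53.34 × 0.01010 = 0.5387 t
  Component D: 57.96 × 0.2991 = 17.34 t
  Material E: 59.36 × 0.002000 = 0.1187 t
  Material F: 17.10 × 0.003000 = 0.05130 t
Total LOI = 35.96 t
Glass = batch − LOI = 318.3 − 35.96 = 282.4 t

LOI loss = 35.96 t; glass = 282.4 t; yield = 88.70%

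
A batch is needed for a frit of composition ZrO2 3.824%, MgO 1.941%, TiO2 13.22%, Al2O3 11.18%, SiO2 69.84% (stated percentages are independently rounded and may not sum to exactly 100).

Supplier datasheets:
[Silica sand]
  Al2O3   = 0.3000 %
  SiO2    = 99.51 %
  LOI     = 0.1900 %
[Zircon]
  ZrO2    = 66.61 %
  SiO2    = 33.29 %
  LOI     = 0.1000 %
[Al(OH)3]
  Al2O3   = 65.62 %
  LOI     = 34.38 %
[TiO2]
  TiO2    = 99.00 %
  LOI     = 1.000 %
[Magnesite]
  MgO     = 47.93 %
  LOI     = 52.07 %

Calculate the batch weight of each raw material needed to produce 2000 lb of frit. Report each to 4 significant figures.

Batch per 2000 lb frit:
  Silica sand: 1365 lb
  Zircon: 114.8 lb
  Al(OH)3: 334.5 lb
  TiO2: 267.1 lb
  Magnesite: 80.99 lb
Total batch = 2162 lb; LOI loss = 162.6 lb; yield = 92.48%

Intermediates appear rounded to 4 significant figures when written out; the working math runs at exact precision in all steps. Each reported result includes exactly one rounding. The derived quantities, which include totals, glass mass, LOI, the yield, five oxide percentages, are recomputed at full float precision, precisely as stated by question or answer, from the weighed amounts on 2000 lb of glass.
Oxide mass targets, per 2000 lb frit:
  ZrO2: 3.824% × 2000 = 76.48 lb
  MgO: 1.941% × 2000 = 38.82 lb
  TiO2: 13.22% × 2000 = 264.4 lb
  Al2O3: 11.18% × 2000 = 223.6 lb
  SiO2: 69.84% × 2000 = 1397 lb
Mass-balance tally per oxide on the weights just shown, for the quoted basis mass (delivered sums recover each target modulo rounding of the values):
  ZrO2: 114.8·0.6661 = 76.47 lb (target 76.48 lb)
  MgO: 80.99·0.4793 = 38.82 lb (target 38.82 lb)
  TiO2: 267.1·0.9900 = 264.4 lb (target 264.4 lb)
  Al2O3: 1365·0.003000 + 334.5·0.6562 = 223.6 lb (target 223.6 lb)
  SiO2: 1365·0.9951 + 114.8·0.3329 = 1397 lb (target 1397 lb)
Glass mass check: whole batch net of LOI = 2000 lb (oxide target masses add up to 2000 lb; stated basis 2000 lb — a pure rounding effect).
Total batch = Σ batch = 2162 lb; ignition loss, Σ(batch × LOI) = 162.6 lb; as yield: glass ÷ batch → 92.48%.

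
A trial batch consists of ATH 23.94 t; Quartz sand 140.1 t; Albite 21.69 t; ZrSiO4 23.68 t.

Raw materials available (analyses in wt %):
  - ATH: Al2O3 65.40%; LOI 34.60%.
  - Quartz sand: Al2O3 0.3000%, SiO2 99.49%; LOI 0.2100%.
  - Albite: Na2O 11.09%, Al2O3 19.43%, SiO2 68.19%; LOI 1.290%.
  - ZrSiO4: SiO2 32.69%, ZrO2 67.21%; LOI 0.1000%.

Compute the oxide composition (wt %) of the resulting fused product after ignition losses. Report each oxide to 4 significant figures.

All internal work holds exact precision end to end — working values appear with 4-significant-digit rounding in the printout; each reported value includes exactly one rounding. Derived quantities, including the totals, the yield, net glass mass, ignition loss, the four compositions, are rebuilt using the weight values per 200.5 t of glass in exact precision as given in question or answer.
Oxide-by-oxide delivered mass:
  Na2O: 21.69·0.1109 = 2.405 t
  Al2O3: 23.94·0.6540 + 140.1·0.003000 + 21.69·0.1943 = 20.29 t
  SiO2: 140.1·0.9949 + 21.69·0.6819 + 23.68·0.3269 = 161.9 t
  ZrO2: 23.68·0.6721 = 15.92 t
LOI: 23.94·0.3460 + 140.1·0.002100 + 21.69·0.01290 + 23.68·0.001000 = 8.881 t
Glass = total batch minus LOI = 209.4 − 8.881 = 200.5 t (the oxide masses sum to this)
percent share: oxide ÷ glass, ×100

Glass mass = 200.5 t (batch 209.4 − LOI 8.881).
Composition: Na2O 1.200%, Al2O3 10.12%, SiO2 80.74%, ZrO2 7.937%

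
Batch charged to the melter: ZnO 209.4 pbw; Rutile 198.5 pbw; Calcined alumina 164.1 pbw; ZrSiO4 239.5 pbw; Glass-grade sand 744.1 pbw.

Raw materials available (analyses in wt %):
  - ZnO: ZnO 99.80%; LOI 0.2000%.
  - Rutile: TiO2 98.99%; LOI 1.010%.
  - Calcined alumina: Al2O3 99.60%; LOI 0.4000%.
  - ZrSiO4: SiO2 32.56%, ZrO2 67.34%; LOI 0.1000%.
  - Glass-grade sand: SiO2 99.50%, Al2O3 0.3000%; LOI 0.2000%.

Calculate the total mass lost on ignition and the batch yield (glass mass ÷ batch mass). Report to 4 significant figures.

LOI loss = 4.808 pbw; glass = 1551 pbw; yield = 99.69%

The intermediate values appear rounded to four significant figures — each numeric step carries exact precision through every step. Every reported result takes a single rounding — derived quantities (ignition loss, the five compositions, totals, glass mass, yield) are computed starting from the weights at 1551 pbw of glass at full float precision exactly as printed in either problem or answer.
Per-material ignition loss:
  ZnO: 209.4 × 0.002000 = 0.4188 pbw
  Rutile: 198.5 × 0.01010 = 2.005 pbw
  Calcined alumina: 164.1 × 0.004000 = 0.6564 pbw
  ZrSiO4: 239.5 × 0.001000 = 0.2395 pbw
  Glass-grade sand: 744.1 × 0.002000 = 1.488 pbw
Total LOI = 4.808 pbw
Glass = batch − LOI = 1556 − 4.808 = 1551 pbw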